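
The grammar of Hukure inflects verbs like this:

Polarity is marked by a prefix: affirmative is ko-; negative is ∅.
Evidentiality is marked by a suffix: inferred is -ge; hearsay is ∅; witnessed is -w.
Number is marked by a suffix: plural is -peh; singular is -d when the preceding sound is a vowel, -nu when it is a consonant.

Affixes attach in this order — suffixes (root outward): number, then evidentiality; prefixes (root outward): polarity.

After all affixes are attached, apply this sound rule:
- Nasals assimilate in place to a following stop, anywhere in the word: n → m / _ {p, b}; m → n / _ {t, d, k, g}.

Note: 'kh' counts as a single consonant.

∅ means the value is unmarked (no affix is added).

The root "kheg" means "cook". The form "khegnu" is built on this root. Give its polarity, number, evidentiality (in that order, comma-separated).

Segment: kheg-nu.
polarity: ∅ → negative.
number: -d/nu → singular.
evidentiality: ∅ → hearsay.

negative, singular, hearsay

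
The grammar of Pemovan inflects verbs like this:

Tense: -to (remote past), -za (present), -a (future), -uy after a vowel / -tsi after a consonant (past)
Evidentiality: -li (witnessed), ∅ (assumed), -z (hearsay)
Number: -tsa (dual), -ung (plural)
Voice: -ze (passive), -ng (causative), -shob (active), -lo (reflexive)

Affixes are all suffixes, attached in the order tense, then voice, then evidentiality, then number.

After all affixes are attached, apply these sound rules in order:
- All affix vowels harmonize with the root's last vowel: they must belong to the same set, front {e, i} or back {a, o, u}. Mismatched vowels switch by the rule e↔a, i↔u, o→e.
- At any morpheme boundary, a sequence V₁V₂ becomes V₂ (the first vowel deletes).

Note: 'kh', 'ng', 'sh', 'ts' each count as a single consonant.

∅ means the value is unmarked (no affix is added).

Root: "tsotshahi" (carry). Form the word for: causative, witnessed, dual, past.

tsotshahiynglitse

Attach tense past -uy (after vowel 'i') → tsotshahiuy.
Attach voice causative -ng → tsotshahiuyng.
Attach evidentiality witnessed -li → tsotshahiuyngli.
Attach number dual -tsa → tsotshahiuynglitsa.
Apply vowel harmony: tsotshahiuynglitsa → tsotshahiiynglitse.
Apply vowel deletion: tsotshahiiynglitse → tsotshahiynglitse.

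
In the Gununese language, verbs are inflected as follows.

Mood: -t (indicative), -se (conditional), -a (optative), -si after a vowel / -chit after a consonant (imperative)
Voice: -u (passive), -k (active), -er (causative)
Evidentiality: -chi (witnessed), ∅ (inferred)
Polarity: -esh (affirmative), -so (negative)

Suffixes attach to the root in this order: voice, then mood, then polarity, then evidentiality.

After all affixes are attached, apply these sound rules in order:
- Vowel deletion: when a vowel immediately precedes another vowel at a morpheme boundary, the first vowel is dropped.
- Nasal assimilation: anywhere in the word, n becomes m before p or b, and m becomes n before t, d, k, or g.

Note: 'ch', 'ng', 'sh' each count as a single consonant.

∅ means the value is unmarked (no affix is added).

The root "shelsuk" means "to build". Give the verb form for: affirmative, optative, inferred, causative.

Attach voice causative -er → shelsuker.
Attach mood optative -a → shelsukera.
Attach polarity affirmative -esh → shelsukeraesh.
evidentiality = inferred: zero marking, form stays shelsukeraesh.
Apply vowel deletion: shelsukeraesh → shelsukeresh.
Nasal assimilation: no change.

shelsukeresh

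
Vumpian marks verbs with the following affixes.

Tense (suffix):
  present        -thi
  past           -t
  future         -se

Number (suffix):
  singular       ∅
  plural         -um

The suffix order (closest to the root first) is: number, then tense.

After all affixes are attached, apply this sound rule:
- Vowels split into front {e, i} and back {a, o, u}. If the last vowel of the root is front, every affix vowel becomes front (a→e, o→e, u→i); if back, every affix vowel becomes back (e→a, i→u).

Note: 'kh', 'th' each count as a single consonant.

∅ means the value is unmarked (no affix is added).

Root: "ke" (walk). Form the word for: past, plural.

keimt

Attach number plural -um → keum.
Attach tense past -t → keumt.
Apply vowel harmony: keumt → keimt.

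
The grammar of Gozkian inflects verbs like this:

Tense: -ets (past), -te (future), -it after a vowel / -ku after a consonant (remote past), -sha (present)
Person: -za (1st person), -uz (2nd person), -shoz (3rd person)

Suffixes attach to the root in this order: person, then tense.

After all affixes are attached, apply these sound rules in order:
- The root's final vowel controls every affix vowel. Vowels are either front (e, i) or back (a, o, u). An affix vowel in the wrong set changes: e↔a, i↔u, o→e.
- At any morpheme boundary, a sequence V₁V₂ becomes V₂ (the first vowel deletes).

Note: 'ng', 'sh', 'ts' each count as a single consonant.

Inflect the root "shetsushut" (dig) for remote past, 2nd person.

shetsushutuzku

Attach person 2nd person -uz → shetsushutuz.
Attach tense remote past -ku (after consonant 'z') → shetsushutuzku.
Vowel harmony: no change.
Vowel deletion: no change.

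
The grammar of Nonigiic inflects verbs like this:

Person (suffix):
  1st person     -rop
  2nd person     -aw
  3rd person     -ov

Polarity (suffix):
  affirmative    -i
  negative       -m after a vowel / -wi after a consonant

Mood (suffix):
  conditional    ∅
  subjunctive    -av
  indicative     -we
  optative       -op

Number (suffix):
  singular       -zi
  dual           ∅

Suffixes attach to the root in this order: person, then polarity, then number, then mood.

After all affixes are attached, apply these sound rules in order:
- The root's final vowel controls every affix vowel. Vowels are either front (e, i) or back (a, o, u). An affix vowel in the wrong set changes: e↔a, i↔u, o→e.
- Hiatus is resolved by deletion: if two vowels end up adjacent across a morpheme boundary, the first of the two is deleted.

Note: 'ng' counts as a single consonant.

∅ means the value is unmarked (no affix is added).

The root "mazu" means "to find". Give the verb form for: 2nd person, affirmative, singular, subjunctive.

Attach person 2nd person -aw → mazuaw.
Attach polarity affirmative -i → mazuawi.
Attach number singular -zi → mazuawizi.
Attach mood subjunctive -av → mazuawiziav.
Apply vowel harmony: mazuawiziav → mazuawuzuav.
Apply vowel deletion: mazuawuzuav → mazawuzav.

mazawuzav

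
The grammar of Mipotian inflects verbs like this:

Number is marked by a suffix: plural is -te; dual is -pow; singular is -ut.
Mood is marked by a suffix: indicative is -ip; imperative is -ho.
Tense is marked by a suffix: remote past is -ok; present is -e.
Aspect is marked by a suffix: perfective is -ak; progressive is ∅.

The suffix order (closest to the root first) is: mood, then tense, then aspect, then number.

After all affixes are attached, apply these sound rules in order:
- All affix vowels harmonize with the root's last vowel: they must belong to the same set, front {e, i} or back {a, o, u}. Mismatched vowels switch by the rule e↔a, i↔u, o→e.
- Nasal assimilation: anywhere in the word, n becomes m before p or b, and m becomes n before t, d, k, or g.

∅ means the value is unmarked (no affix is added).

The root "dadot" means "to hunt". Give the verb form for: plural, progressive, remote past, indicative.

dadotupokta

Attach mood indicative -ip → dadotip.
Attach tense remote past -ok → dadotipok.
aspect = progressive: zero marking, form stays dadotipok.
Attach number plural -te → dadotipokte.
Apply vowel harmony: dadotipokte → dadotupokta.
Nasal assimilation: no change.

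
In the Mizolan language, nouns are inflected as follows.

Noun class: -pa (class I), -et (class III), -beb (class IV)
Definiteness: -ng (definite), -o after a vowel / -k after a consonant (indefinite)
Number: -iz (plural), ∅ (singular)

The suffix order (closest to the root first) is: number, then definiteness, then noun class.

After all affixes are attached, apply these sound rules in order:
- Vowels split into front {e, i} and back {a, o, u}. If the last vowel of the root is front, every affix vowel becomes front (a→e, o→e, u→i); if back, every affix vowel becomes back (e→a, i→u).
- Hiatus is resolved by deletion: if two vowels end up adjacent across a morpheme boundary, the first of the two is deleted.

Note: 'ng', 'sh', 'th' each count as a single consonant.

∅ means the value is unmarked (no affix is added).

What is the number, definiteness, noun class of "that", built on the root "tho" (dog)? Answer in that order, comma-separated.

Segment: tho-o-et.
number: ∅ → singular.
definiteness: -o/k → indefinite.
noun class: -et → class III.

singular, indefinite, class III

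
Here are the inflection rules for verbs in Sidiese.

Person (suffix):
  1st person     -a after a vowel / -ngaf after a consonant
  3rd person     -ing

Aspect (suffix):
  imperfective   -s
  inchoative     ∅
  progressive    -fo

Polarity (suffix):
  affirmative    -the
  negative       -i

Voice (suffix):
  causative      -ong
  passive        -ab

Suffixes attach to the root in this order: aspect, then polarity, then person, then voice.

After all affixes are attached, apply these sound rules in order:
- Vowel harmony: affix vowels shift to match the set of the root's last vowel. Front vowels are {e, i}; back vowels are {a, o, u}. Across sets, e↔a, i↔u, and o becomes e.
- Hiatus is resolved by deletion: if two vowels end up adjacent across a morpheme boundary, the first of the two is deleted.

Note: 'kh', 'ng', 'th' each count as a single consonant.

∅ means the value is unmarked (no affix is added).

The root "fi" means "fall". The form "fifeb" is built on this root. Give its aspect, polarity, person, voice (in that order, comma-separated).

Segment: fi-fo-i-a-ab.
aspect: -fo → progressive.
polarity: -i → negative.
person: -a/ngaf → 1st person.
voice: -ab → passive.

progressive, negative, 1st person, passive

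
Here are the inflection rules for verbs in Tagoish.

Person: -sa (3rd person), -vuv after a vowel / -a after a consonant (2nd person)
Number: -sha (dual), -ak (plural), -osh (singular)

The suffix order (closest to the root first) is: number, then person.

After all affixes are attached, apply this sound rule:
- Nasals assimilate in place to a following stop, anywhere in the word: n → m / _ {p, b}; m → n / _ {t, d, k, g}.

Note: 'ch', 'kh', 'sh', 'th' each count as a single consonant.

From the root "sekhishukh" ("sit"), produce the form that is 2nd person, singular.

sekhishukhosha

Attach number singular -osh → sekhishukhosh.
Attach person 2nd person -a (after consonant 'sh') → sekhishukhosha.
Nasal assimilation: no change.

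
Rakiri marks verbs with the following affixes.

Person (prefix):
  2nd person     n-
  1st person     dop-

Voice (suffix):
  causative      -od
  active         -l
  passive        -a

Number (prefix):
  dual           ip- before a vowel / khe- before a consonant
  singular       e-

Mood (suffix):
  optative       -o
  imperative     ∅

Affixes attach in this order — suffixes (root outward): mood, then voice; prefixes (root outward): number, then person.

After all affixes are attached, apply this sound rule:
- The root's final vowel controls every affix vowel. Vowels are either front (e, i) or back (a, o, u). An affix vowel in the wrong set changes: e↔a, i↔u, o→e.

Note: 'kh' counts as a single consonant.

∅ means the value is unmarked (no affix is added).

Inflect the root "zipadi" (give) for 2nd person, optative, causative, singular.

nezipadieed

Attach mood optative -o → zipadio.
Attach voice causative -od → zipadiood.
Attach number singular e- → ezipadiood.
Attach person 2nd person n- → nezipadiood.
Apply vowel harmony: nezipadiood → nezipadieed.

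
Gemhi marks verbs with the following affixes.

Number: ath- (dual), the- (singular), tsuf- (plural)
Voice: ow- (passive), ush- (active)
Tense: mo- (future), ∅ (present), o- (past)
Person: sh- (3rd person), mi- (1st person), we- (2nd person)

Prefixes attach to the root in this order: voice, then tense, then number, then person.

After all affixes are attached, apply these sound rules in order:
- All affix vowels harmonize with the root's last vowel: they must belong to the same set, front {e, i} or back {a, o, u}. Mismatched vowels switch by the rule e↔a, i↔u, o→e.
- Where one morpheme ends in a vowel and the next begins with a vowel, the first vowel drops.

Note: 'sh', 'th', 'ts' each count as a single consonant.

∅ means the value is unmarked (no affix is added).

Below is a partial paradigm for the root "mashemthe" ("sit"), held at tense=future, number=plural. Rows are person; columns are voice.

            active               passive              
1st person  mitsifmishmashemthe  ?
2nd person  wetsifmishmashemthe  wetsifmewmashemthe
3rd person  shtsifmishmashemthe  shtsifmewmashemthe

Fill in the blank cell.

Attach voice passive ow- → owmashemthe.
Attach tense future mo- → moowmashemthe.
Attach number plural tsuf- → tsufmoowmashemthe.
Attach person 1st person mi- → mitsufmoowmashemthe.
Apply vowel harmony: mitsufmoowmashemthe → mitsifmeewmashemthe.
Apply vowel deletion: mitsifmeewmashemthe → mitsifmewmashemthe.

mitsifmewmashemthe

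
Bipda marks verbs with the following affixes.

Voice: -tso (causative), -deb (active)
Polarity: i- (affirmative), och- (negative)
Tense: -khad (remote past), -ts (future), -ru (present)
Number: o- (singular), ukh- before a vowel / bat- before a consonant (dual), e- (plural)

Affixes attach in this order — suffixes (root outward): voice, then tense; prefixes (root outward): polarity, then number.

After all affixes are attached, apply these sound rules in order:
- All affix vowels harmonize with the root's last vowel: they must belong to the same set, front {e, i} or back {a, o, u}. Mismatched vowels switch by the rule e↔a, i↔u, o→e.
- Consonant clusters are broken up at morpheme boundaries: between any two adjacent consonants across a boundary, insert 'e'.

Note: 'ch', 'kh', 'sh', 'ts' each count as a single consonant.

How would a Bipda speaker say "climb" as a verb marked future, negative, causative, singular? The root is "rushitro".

oocherushitrotsots

Attach polarity negative och- → ochrushitro.
Attach voice causative -tso → ochrushitrotso.
Attach tense future -ts → ochrushitrotsots.
Attach number singular o- → oochrushitrotsots.
Vowel harmony: no change.
Apply epenthesis: oochrushitrotsots → oocherushitrotsots.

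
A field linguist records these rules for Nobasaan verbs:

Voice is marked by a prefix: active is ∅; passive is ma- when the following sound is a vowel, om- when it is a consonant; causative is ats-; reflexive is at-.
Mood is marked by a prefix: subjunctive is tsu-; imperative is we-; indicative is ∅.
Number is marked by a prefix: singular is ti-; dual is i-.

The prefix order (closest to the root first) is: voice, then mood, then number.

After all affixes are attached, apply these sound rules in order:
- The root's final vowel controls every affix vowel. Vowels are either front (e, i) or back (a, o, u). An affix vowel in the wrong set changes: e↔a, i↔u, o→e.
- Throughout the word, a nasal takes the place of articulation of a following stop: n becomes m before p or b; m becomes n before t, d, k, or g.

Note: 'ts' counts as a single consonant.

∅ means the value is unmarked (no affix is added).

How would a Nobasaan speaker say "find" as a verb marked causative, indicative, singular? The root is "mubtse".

tietsmubtse

Attach voice causative ats- → atsmubtse.
mood = indicative: zero marking, form stays atsmubtse.
Attach number singular ti- → tiatsmubtse.
Apply vowel harmony: tiatsmubtse → tietsmubtse.
Nasal assimilation: no change.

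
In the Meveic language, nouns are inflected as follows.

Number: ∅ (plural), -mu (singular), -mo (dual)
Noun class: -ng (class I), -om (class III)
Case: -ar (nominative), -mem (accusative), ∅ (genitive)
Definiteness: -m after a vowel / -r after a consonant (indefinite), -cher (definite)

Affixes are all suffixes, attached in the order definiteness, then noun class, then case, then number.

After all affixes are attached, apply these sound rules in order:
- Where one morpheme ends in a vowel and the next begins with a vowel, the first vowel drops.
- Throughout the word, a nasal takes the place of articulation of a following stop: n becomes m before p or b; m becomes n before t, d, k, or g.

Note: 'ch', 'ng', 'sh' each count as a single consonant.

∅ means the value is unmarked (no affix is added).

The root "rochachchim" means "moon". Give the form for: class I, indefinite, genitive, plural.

Attach definiteness indefinite -r (after consonant 'm') → rochachchimr.
Attach noun class class I -ng → rochachchimrng.
case = genitive: zero marking, form stays rochachchimrng.
number = plural: zero marking, form stays rochachchimrng.
Vowel deletion: no change.
Nasal assimilation: no change.

rochachchimrng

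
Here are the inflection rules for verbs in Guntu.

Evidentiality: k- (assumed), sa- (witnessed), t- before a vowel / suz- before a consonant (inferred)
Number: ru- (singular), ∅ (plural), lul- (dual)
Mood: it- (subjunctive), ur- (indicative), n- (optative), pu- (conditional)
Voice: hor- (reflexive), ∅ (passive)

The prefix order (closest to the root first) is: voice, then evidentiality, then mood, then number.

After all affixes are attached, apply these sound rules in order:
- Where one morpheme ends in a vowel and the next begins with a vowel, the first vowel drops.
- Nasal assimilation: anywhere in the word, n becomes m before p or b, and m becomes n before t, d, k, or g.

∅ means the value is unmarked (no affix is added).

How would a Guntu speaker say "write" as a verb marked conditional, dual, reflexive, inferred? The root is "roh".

lulpusuzhorroh

Attach voice reflexive hor- → horroh.
Attach evidentiality inferred suz- (before consonant 'h') → suzhorroh.
Attach mood conditional pu- → pusuzhorroh.
Attach number dual lul- → lulpusuzhorroh.
Vowel deletion: no change.
Nasal assimilation: no change.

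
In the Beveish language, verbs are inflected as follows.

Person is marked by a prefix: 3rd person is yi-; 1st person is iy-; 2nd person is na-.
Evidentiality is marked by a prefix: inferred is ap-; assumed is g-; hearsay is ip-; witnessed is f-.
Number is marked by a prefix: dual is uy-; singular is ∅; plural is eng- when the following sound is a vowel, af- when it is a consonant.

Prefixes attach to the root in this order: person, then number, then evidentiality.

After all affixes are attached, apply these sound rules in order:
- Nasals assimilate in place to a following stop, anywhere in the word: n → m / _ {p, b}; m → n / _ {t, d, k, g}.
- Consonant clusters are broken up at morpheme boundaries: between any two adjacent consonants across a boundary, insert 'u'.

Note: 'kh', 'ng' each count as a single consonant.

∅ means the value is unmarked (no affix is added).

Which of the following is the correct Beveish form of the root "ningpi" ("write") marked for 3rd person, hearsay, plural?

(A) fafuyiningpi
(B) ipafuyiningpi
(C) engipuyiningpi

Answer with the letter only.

B

Attach person 3rd person yi- → yiningpi.
Attach number plural af- (before consonant 'y') → afyiningpi.
Attach evidentiality hearsay ip- → ipafyiningpi.
Nasal assimilation: no change.
Apply epenthesis: ipafyiningpi → ipafuyiningpi.
So the correct form is ipafuyiningpi, option (B).
(C) engipuyiningpi is wrong: it has the affixes in the wrong order.
(A) fafuyiningpi is wrong: it uses witnessed instead of hearsay for evidentiality.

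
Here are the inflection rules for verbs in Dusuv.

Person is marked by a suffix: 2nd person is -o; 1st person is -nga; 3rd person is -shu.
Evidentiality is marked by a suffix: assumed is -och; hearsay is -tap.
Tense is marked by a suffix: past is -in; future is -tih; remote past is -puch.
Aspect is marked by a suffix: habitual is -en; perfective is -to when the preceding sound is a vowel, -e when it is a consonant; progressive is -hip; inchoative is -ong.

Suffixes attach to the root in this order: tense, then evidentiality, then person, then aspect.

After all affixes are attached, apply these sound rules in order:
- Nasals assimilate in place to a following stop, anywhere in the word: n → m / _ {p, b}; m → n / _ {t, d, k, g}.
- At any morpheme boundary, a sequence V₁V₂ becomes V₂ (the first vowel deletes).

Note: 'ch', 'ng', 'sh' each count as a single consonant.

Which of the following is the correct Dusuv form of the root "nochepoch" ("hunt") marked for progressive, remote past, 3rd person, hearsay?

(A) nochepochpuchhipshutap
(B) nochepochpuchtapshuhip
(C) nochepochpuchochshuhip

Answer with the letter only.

Attach tense remote past -puch → nochepochpuch.
Attach evidentiality hearsay -tap → nochepochpuchtap.
Attach person 3rd person -shu → nochepochpuchtapshu.
Attach aspect progressive -hip → nochepochpuchtapshuhip.
Nasal assimilation: no change.
Vowel deletion: no change.
So the correct form is nochepochpuchtapshuhip, option (B).
(A) nochepochpuchhipshutap is wrong: it has the affixes in the wrong order.
(C) nochepochpuchochshuhip is wrong: it uses assumed instead of hearsay for evidentiality.

B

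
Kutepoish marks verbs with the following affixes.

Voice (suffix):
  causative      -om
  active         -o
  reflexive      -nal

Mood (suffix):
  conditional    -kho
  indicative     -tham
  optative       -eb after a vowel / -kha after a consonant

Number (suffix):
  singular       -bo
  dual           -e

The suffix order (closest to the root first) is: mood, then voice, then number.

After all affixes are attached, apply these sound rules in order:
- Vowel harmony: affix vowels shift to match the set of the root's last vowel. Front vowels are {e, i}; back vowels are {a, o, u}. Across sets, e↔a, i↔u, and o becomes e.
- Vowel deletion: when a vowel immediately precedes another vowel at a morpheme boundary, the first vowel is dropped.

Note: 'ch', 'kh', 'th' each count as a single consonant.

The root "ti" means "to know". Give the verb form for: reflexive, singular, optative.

tebnelbe

Attach mood optative -eb (after vowel 'i') → tieb.
Attach voice reflexive -nal → tiebnal.
Attach number singular -bo → tiebnalbo.
Apply vowel harmony: tiebnalbo → tiebnelbe.
Apply vowel deletion: tiebnelbe → tebnelbe.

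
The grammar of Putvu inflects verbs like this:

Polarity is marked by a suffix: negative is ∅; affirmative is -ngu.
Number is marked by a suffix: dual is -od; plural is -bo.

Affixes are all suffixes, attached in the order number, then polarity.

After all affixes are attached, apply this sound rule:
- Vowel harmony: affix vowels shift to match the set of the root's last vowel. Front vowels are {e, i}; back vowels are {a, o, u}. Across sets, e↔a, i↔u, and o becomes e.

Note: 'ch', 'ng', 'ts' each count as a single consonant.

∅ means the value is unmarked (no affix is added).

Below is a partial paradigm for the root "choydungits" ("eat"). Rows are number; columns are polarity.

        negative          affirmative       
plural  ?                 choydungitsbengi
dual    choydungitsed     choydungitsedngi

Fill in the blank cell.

choydungitsbe

Attach number plural -bo → choydungitsbo.
polarity = negative: zero marking, form stays choydungitsbo.
Apply vowel harmony: choydungitsbo → choydungitsbe.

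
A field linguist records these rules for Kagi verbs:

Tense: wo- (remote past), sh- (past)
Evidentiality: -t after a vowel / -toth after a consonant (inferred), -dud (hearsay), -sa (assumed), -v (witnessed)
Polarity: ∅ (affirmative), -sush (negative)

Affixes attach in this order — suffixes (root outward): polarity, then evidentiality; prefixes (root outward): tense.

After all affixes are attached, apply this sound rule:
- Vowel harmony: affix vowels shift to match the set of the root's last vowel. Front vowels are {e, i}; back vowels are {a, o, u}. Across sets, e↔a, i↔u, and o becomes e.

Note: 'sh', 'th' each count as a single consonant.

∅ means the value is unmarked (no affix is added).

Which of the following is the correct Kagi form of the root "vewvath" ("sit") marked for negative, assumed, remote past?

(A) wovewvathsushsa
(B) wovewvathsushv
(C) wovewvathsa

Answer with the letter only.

A

Attach tense remote past wo- → wovewvath.
Attach polarity negative -sush → wovewvathsush.
Attach evidentiality assumed -sa → wovewvathsushsa.
Vowel harmony: no change.
So the correct form is wovewvathsushsa, option (A).
(B) wovewvathsushv is wrong: it uses witnessed instead of assumed for evidentiality.
(C) wovewvathsa is wrong: it uses affirmative instead of negative for polarity.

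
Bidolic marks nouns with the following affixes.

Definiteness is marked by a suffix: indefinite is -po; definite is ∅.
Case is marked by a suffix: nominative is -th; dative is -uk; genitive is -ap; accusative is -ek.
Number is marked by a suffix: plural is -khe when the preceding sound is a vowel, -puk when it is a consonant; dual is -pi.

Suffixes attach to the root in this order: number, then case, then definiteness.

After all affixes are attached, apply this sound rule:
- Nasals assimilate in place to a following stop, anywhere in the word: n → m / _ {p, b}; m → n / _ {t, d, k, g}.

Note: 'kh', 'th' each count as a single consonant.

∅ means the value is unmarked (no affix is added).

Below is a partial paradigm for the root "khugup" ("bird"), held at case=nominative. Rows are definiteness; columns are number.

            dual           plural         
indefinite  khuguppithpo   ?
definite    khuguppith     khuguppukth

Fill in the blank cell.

khuguppukthpo

Attach number plural -puk (after consonant 'p') → khuguppuk.
Attach case nominative -th → khuguppukth.
Attach definiteness indefinite -po → khuguppukthpo.
Nasal assimilation: no change.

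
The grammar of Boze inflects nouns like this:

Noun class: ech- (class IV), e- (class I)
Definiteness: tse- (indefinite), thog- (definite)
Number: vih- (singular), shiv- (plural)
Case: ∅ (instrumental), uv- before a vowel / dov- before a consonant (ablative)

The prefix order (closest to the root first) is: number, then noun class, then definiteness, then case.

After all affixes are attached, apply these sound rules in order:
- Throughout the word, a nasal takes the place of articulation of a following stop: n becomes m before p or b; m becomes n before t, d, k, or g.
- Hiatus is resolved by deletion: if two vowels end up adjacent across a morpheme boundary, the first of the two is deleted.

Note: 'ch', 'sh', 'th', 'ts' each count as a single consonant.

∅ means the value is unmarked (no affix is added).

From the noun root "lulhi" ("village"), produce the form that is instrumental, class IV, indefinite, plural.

tsechshivlulhi

Attach number plural shiv- → shivlulhi.
Attach noun class class IV ech- → echshivlulhi.
Attach definiteness indefinite tse- → tseechshivlulhi.
case = instrumental: zero marking, form stays tseechshivlulhi.
Nasal assimilation: no change.
Apply vowel deletion: tseechshivlulhi → tsechshivlulhi.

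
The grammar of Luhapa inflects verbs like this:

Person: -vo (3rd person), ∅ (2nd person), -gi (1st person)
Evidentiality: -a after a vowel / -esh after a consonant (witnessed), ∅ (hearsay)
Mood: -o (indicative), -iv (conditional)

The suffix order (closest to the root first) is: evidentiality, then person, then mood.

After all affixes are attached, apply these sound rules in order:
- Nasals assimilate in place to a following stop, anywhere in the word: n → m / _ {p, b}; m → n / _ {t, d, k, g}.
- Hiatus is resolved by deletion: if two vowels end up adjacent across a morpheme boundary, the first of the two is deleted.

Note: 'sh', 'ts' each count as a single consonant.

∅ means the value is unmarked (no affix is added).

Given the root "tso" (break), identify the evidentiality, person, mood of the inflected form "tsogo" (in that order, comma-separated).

hearsay, 1st person, indicative

Segment: tso-gi-o.
evidentiality: ∅ → hearsay.
person: -gi → 1st person.
mood: -o → indicative.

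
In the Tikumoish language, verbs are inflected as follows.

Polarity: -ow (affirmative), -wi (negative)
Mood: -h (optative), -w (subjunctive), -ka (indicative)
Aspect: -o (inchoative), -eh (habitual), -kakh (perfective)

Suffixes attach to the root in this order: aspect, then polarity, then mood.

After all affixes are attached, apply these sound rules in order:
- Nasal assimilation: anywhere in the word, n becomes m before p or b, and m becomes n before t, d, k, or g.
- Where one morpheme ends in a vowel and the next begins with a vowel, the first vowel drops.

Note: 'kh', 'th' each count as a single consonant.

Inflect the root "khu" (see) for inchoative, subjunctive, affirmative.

khoww

Attach aspect inchoative -o → khuo.
Attach polarity affirmative -ow → khuoow.
Attach mood subjunctive -w → khuooww.
Nasal assimilation: no change.
Apply vowel deletion: khuooww → khoww.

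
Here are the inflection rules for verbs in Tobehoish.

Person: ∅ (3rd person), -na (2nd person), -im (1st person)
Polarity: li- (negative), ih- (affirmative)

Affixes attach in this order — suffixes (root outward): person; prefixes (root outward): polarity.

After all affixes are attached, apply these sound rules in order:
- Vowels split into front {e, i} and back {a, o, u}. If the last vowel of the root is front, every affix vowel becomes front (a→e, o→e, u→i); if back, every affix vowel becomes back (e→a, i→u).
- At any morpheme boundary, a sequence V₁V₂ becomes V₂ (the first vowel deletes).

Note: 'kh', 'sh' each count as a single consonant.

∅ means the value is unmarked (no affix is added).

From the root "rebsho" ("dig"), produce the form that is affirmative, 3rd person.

Attach polarity affirmative ih- → ihrebsho.
person = 3rd person: zero marking, form stays ihrebsho.
Apply vowel harmony: ihrebsho → uhrebsho.
Vowel deletion: no change.

uhrebsho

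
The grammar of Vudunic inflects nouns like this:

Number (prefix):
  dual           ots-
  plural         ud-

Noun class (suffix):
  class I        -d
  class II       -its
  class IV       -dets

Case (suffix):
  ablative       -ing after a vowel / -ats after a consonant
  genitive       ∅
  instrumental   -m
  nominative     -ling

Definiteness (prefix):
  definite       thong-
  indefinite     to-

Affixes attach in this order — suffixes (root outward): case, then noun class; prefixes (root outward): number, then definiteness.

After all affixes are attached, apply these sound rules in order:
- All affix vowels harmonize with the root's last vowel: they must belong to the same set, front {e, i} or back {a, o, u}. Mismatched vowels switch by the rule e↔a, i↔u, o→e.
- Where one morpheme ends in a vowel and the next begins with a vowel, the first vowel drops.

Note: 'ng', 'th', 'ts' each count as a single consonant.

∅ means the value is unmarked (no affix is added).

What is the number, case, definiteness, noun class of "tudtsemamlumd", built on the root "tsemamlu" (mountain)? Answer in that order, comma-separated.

Segment: to-ud-tsemamlu-m-d.
number: ud- → plural.
case: -m → instrumental.
definiteness: to- → indefinite.
noun class: -d → class I.

plural, instrumental, indefinite, class I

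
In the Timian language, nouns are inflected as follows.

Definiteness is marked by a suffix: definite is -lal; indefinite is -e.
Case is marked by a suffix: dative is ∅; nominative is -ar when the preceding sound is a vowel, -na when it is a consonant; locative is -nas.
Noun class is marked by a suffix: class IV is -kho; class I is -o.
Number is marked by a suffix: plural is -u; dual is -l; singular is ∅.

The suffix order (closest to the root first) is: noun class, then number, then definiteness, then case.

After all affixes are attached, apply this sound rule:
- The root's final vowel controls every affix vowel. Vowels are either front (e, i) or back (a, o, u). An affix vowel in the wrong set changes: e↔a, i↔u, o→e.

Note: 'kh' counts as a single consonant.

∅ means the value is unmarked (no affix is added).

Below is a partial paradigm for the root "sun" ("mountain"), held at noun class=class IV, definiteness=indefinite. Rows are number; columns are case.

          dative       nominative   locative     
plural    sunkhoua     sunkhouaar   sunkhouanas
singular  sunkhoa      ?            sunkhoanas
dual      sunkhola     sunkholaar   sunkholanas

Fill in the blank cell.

Attach noun class class IV -kho → sunkho.
number = singular: zero marking, form stays sunkho.
Attach definiteness indefinite -e → sunkhoe.
Attach case nominative -ar (after vowel 'e') → sunkhoear.
Apply vowel harmony: sunkhoear → sunkhoaar.

sunkhoaar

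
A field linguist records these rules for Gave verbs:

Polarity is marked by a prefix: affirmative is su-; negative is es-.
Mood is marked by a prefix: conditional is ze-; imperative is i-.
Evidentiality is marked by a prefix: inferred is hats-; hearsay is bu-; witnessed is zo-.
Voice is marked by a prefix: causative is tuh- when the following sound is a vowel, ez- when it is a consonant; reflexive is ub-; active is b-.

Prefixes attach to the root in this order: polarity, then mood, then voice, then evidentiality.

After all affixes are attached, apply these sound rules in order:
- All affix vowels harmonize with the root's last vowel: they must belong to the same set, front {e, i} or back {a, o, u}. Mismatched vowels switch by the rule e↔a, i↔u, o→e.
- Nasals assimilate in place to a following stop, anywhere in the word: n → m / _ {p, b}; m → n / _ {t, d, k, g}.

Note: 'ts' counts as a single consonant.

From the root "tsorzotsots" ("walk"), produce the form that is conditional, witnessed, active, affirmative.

zobzasutsorzotsots

Attach polarity affirmative su- → sutsorzotsots.
Attach mood conditional ze- → zesutsorzotsots.
Attach voice active b- → bzesutsorzotsots.
Attach evidentiality witnessed zo- → zobzesutsorzotsots.
Apply vowel harmony: zobzesutsorzotsots → zobzasutsorzotsots.
Nasal assimilation: no change.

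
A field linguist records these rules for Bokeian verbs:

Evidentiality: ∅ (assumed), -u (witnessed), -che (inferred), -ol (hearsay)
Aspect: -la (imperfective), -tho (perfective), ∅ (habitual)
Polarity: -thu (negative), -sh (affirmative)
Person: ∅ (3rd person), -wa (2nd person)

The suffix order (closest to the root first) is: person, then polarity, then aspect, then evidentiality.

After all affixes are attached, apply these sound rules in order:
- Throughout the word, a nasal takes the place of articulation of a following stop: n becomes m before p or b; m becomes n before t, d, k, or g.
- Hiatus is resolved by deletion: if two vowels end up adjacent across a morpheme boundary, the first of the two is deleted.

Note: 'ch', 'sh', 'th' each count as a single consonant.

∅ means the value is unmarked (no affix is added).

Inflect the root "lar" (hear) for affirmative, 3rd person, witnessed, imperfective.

larshlu

person = 3rd person: zero marking, form stays lar.
Attach polarity affirmative -sh → larsh.
Attach aspect imperfective -la → larshla.
Attach evidentiality witnessed -u → larshlau.
Nasal assimilation: no change.
Apply vowel deletion: larshlau → larshlu.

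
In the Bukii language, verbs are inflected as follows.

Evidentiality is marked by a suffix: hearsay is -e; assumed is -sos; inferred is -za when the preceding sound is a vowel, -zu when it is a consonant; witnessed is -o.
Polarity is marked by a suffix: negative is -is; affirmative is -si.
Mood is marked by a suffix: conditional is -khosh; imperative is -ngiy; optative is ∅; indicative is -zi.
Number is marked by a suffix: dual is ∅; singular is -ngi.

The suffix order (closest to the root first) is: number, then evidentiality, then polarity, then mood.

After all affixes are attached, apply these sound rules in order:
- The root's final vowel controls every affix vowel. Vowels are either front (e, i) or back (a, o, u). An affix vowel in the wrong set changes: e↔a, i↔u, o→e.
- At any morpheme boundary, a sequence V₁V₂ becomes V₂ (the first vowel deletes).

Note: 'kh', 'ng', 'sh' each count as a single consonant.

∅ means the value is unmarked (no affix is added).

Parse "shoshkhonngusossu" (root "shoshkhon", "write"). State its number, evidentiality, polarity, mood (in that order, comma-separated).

Segment: shoshkhon-ngi-sos-si.
number: -ngi → singular.
evidentiality: -sos → assumed.
polarity: -si → affirmative.
mood: ∅ → optative.

singular, assumed, affirmative, optative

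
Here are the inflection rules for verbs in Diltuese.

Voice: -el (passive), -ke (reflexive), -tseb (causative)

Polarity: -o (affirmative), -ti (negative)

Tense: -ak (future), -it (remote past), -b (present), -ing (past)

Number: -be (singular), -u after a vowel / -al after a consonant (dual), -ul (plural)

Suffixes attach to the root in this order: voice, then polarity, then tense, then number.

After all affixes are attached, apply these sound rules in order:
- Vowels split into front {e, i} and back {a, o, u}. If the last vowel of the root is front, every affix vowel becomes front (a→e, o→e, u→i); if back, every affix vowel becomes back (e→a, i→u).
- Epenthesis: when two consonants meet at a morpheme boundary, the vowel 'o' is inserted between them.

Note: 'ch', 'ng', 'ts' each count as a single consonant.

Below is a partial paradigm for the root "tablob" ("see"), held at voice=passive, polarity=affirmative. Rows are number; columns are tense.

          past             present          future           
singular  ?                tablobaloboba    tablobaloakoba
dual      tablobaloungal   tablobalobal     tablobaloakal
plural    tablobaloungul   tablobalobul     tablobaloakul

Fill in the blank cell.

Attach voice passive -el → tablobel.
Attach polarity affirmative -o → tablobelo.
Attach tense past -ing → tablobeloing.
Attach number singular -be → tablobeloingbe.
Apply vowel harmony: tablobeloingbe → tablobaloungba.
Apply epenthesis: tablobaloungba → tablobaloungoba.

tablobaloungoba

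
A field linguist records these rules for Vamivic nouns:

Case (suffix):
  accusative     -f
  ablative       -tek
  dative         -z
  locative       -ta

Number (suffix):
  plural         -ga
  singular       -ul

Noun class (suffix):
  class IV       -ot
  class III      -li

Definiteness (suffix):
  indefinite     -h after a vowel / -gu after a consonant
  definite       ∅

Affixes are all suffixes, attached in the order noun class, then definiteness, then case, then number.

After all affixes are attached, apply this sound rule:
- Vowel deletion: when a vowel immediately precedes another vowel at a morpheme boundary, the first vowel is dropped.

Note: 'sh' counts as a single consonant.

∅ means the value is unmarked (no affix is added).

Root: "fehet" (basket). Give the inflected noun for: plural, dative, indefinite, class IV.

Attach noun class class IV -ot → fehetot.
Attach definiteness indefinite -gu (after consonant 't') → fehetotgu.
Attach case dative -z → fehetotguz.
Attach number plural -ga → fehetotguzga.
Vowel deletion: no change.

fehetotguzga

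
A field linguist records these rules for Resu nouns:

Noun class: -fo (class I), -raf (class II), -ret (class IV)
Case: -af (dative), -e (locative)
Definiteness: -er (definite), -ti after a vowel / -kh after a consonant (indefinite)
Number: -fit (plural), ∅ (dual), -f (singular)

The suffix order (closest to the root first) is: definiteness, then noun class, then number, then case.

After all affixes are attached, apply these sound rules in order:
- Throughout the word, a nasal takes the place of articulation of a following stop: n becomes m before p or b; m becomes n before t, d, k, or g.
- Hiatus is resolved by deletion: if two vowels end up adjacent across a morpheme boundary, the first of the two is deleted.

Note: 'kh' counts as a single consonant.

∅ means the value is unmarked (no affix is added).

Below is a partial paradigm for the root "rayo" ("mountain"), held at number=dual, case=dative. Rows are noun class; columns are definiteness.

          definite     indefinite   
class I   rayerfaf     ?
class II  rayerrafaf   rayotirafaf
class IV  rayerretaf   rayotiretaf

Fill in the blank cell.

Attach definiteness indefinite -ti (after vowel 'o') → rayoti.
Attach noun class class I -fo → rayotifo.
number = dual: zero marking, form stays rayotifo.
Attach case dative -af → rayotifoaf.
Nasal assimilation: no change.
Apply vowel deletion: rayotifoaf → rayotifaf.

rayotifaf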